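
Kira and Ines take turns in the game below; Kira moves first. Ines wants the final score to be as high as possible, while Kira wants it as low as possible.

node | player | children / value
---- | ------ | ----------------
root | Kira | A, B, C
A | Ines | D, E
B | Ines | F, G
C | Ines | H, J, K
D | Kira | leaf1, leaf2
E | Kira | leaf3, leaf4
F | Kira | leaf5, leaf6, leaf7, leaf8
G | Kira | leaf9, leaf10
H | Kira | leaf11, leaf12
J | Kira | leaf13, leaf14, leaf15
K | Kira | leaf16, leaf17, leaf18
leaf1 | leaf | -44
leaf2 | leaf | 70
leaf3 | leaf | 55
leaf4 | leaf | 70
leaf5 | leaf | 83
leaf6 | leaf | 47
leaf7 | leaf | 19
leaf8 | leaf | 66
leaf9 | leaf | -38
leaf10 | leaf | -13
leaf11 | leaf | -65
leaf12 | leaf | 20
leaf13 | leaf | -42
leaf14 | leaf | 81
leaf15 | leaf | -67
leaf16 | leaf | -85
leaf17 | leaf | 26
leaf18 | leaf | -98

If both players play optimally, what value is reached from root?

-65

D (Kira): min(-44, 70) = -44
E (Kira): min(55, 70) = 55
A (Ines): max(-44, 55) = 55
F (Kira): min(83, 47, 19, 66) = 19
G (Kira): min(-38, -13) = -38
B (Ines): max(19, -38) = 19
H (Kira): min(-65, 20) = -65
J (Kira): min(-42, 81, -67) = -67
K (Kira): min(-85, 26, -98) = -98
C (Ines): max(-65, -67, -98) = -65
root (Kira): min(55, 19, -65) = -65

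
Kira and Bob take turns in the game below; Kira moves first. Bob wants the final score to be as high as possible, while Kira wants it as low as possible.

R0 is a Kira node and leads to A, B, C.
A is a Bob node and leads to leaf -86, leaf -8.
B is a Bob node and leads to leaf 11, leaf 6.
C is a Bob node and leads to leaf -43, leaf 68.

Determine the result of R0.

A (Bob): max(-86, -8) = -8
B (Bob): max(11, 6) = 11
C (Bob): max(-43, 68) = 68
R0 (Kira): min(-8, 11, 68) = -8

-8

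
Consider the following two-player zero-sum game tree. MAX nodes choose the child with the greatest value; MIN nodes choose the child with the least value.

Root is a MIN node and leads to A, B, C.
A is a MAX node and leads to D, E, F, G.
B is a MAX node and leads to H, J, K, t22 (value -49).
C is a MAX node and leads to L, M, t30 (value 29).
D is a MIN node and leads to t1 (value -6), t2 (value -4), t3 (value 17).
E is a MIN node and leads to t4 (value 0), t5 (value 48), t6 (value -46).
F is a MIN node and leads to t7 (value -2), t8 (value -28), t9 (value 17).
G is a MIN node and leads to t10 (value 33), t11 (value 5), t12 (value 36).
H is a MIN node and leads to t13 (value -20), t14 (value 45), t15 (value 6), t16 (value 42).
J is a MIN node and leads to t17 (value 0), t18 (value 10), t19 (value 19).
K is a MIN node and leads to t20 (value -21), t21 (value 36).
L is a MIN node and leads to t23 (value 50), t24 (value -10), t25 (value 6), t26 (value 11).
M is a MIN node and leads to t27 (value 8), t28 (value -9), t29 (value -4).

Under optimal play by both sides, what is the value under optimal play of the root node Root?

0

D (MIN): min(-6, -4, 17) = -6
E (MIN): min(0, 48, -46) = -46
F (MIN): min(-2, -28, 17) = -28
G (MIN): min(33, 5, 36) = 5
A (MAX): max(-6, -46, -28, 5) = 5
H (MIN): min(-20, 45, 6, 42) = -20
J (MIN): min(0, 10, 19) = 0
K (MIN): min(-21, 36) = -21
B (MAX): max(-20, 0, -21, -49) = 0
L (MIN): min(50, -10, 6, 11) = -10
M (MIN): min(8, -9, -4) = -9
C (MAX): max(-10, -9, 29) = 29
Root (MIN): min(5, 0, 29) = 0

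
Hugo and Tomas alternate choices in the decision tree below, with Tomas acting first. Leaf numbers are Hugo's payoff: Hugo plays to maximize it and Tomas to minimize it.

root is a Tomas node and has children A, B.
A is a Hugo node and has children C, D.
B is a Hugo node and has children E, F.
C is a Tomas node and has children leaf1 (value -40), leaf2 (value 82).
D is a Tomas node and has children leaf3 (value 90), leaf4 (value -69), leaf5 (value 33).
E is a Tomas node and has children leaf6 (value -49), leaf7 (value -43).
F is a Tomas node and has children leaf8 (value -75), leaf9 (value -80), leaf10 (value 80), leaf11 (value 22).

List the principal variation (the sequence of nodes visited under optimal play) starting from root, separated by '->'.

root -> B -> E -> leaf6

C (Tomas): min(-40, 82) = -40
D (Tomas): min(90, -69, 33) = -69
A (Hugo): max(-40, -69) = -40
E (Tomas): min(-49, -43) = -49
F (Tomas): min(-75, -80, 80, 22) = -80
B (Hugo): max(-49, -80) = -49
root (Tomas): min(-40, -49) = -49
At root, Tomas picks B (lowest: -49).
At B, Hugo picks E (highest: -49).
At E, Tomas picks leaf6 (lowest: -49).
Terminal value -49.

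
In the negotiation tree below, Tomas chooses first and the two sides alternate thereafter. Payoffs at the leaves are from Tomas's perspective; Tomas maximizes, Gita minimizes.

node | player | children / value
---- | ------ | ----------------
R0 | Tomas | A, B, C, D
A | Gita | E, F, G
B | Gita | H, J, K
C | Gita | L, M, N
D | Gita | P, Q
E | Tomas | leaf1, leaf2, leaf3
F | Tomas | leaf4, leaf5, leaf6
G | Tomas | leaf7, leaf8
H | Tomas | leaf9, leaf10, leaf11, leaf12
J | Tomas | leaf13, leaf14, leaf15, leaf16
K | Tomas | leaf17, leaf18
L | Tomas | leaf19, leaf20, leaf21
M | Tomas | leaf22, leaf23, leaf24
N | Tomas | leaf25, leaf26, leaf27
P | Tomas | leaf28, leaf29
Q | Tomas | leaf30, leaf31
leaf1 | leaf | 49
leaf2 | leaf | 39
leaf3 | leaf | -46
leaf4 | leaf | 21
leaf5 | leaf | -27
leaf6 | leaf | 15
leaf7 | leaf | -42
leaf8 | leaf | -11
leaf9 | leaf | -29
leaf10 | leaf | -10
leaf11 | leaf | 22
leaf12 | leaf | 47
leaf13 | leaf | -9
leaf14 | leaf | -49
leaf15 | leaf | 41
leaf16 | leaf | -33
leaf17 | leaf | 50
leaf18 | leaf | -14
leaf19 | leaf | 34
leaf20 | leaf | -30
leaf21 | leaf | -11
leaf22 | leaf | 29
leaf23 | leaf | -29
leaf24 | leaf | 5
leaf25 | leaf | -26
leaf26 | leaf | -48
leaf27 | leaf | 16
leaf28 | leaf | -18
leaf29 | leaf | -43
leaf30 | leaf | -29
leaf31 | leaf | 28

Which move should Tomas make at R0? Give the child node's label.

B

E (Tomas): max(49, 39, -46) = 49
F (Tomas): max(21, -27, 15) = 21
G (Tomas): max(-42, -11) = -11
A (Gita): min(49, 21, -11) = -11
H (Tomas): max(-29, -10, 22, 47) = 47
J (Tomas): max(-9, -49, 41, -33) = 41
K (Tomas): max(50, -14) = 50
B (Gita): min(47, 41, 50) = 41
L (Tomas): max(34, -30, -11) = 34
M (Tomas): max(29, -29, 5) = 29
N (Tomas): max(-26, -48, 16) = 16
C (Gita): min(34, 29, 16) = 16
P (Tomas): max(-18, -43) = -18
Q (Tomas): max(-29, 28) = 28
D (Gita): min(-18, 28) = -18
R0 (Tomas): max(-11, 41, 16, -18) = 41
Tomas at R0 wants the highest of {A=-11, B=41, C=16, D=-18}, so chooses B.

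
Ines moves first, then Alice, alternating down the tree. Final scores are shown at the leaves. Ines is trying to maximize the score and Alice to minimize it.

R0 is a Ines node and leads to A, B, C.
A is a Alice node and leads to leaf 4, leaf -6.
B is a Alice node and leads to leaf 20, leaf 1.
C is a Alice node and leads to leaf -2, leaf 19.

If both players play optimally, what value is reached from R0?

A (Alice): min(4, -6) = -6
B (Alice): min(20, 1) = 1
C (Alice): min(-2, 19) = -2
R0 (Ines): max(-6, 1, -2) = 1

1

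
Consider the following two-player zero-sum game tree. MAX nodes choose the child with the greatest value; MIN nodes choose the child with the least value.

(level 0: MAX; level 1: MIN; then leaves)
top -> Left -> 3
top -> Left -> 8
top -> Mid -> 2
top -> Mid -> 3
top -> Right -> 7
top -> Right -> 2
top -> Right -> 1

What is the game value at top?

Left (MIN): min(3, 8) = 3
Mid (MIN): min(2, 3) = 2
Right (MIN): min(7, 2, 1) = 1
top (MAX): max(3, 2, 1) = 3

3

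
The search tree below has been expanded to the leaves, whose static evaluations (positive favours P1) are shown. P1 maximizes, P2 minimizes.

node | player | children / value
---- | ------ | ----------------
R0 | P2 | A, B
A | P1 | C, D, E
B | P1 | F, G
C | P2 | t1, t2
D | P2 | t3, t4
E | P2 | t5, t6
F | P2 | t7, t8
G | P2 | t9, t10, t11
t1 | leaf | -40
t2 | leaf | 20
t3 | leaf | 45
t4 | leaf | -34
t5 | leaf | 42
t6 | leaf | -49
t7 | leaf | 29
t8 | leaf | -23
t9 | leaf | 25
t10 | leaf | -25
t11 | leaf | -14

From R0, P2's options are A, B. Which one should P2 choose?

A

C (P2): min(-40, 20) = -40
D (P2): min(45, -34) = -34
E (P2): min(42, -49) = -49
A (P1): max(-40, -34, -49) = -34
F (P2): min(29, -23) = -23
G (P2): min(25, -25, -14) = -25
B (P1): max(-23, -25) = -23
R0 (P2): min(-34, -23) = -34
P2 at R0 wants the lowest of {A=-34, B=-23}, so chooses A.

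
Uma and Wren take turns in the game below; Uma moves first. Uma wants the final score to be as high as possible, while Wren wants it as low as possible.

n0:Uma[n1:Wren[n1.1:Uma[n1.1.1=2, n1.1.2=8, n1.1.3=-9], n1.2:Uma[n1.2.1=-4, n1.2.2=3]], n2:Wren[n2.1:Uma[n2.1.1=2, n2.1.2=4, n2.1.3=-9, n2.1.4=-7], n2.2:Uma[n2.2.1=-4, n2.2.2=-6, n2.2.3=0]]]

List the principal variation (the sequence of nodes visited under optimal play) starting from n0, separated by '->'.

n0 -> n1 -> n1.2 -> n1.2.2

n1.1 (Uma): max(2, 8, -9) = 8
n1.2 (Uma): max(-4, 3) = 3
n1 (Wren): min(8, 3) = 3
n2.1 (Uma): max(2, 4, -9, -7) = 4
n2.2 (Uma): max(-4, -6, 0) = 0
n2 (Wren): min(4, 0) = 0
n0 (Uma): max(3, 0) = 3
At n0, Uma picks n1 (highest: 3).
At n1, Wren picks n1.2 (lowest: 3).
At n1.2, Uma picks n1.2.2 (highest: 3).
Terminal value 3.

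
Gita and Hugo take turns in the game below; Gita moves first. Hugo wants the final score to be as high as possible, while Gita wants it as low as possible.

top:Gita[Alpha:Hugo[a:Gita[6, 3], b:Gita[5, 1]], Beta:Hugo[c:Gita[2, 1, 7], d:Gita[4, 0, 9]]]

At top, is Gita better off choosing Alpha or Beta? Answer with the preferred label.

a (Gita): min(6, 3) = 3
b (Gita): min(5, 1) = 1
Alpha (Hugo): max(3, 1) = 3
c (Gita): min(2, 1, 7) = 1
d (Gita): min(4, 0, 9) = 0
Beta (Hugo): max(1, 0) = 1
Gita prefers the lower value; Alpha=3, Beta=1. Beta is better since 1 < 3.

Beta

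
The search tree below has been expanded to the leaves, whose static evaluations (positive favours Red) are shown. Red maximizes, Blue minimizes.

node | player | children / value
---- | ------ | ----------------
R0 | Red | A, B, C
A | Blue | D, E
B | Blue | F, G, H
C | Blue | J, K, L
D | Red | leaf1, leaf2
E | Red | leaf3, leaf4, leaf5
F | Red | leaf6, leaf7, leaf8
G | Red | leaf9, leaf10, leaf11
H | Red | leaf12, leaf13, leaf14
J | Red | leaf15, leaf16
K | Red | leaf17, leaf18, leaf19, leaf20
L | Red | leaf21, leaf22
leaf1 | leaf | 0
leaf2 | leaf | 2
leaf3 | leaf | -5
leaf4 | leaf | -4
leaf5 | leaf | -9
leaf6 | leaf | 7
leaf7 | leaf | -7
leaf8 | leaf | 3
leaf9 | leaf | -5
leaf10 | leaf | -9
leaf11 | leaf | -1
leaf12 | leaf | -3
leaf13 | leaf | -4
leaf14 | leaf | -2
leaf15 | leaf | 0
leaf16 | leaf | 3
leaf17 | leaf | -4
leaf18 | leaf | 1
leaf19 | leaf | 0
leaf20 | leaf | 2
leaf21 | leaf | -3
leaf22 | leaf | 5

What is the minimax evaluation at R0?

2

D (Red): max(0, 2) = 2
E (Red): max(-5, -4, -9) = -4
A (Blue): min(2, -4) = -4
F (Red): max(7, -7, 3) = 7
G (Red): max(-5, -9, -1) = -1
H (Red): max(-3, -4, -2) = -2
B (Blue): min(7, -1, -2) = -2
J (Red): max(0, 3) = 3
K (Red): max(-4, 1, 0, 2) = 2
L (Red): max(-3, 5) = 5
C (Blue): min(3, 2, 5) = 2
R0 (Red): max(-4, -2, 2) = 2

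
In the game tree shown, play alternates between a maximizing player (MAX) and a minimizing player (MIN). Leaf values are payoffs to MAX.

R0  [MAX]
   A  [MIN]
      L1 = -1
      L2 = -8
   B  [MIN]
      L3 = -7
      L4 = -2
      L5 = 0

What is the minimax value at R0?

A (MIN): min(-1, -8) = -8
B (MIN): min(-7, -2, 0) = -7
R0 (MAX): max(-8, -7) = -7

-7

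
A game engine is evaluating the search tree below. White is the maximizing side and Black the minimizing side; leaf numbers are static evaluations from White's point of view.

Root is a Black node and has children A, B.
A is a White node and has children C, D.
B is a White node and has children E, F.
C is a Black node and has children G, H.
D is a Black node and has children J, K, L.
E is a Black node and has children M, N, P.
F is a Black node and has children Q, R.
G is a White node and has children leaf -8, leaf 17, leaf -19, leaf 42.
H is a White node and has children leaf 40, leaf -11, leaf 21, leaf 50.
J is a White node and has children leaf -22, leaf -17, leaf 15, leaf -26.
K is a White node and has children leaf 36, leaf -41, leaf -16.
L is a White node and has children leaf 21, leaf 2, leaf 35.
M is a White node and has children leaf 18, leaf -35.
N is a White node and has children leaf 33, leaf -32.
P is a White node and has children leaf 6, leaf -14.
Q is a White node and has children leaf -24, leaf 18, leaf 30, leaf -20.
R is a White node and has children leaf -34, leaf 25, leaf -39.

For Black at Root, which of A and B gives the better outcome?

G (White): max(-8, 17, -19, 42) = 42
H (White): max(40, -11, 21, 50) = 50
C (Black): min(42, 50) = 42
J (White): max(-22, -17, 15, -26) = 15
K (White): max(36, -41, -16) = 36
L (White): max(21, 2, 35) = 35
D (Black): min(15, 36, 35) = 15
A (White): max(42, 15) = 42
M (White): max(18, -35) = 18
N (White): max(33, -32) = 33
P (White): max(6, -14) = 6
E (Black): min(18, 33, 6) = 6
Q (White): max(-24, 18, 30, -20) = 30
R (White): max(-34, 25, -39) = 25
F (Black): min(30, 25) = 25
B (White): max(6, 25) = 25
Black prefers the lower value; A=42, B=25. B is better since 25 < 42.

B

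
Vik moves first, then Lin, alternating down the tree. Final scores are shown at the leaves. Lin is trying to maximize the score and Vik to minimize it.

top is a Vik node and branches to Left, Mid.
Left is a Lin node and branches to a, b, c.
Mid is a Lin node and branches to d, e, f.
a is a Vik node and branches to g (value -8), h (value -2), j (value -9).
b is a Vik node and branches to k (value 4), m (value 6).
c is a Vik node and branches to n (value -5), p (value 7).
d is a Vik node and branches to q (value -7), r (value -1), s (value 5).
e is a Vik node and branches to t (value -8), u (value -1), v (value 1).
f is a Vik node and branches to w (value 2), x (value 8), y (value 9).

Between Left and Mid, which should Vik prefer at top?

a (Vik): min(-8, -2, -9) = -9
b (Vik): min(4, 6) = 4
c (Vik): min(-5, 7) = -5
Left (Lin): max(-9, 4, -5) = 4
d (Vik): min(-7, -1, 5) = -7
e (Vik): min(-8, -1, 1) = -8
f (Vik): min(2, 8, 9) = 2
Mid (Lin): max(-7, -8, 2) = 2
Vik prefers the lower value; Left=4, Mid=2. Mid is better since 2 < 4.

Mid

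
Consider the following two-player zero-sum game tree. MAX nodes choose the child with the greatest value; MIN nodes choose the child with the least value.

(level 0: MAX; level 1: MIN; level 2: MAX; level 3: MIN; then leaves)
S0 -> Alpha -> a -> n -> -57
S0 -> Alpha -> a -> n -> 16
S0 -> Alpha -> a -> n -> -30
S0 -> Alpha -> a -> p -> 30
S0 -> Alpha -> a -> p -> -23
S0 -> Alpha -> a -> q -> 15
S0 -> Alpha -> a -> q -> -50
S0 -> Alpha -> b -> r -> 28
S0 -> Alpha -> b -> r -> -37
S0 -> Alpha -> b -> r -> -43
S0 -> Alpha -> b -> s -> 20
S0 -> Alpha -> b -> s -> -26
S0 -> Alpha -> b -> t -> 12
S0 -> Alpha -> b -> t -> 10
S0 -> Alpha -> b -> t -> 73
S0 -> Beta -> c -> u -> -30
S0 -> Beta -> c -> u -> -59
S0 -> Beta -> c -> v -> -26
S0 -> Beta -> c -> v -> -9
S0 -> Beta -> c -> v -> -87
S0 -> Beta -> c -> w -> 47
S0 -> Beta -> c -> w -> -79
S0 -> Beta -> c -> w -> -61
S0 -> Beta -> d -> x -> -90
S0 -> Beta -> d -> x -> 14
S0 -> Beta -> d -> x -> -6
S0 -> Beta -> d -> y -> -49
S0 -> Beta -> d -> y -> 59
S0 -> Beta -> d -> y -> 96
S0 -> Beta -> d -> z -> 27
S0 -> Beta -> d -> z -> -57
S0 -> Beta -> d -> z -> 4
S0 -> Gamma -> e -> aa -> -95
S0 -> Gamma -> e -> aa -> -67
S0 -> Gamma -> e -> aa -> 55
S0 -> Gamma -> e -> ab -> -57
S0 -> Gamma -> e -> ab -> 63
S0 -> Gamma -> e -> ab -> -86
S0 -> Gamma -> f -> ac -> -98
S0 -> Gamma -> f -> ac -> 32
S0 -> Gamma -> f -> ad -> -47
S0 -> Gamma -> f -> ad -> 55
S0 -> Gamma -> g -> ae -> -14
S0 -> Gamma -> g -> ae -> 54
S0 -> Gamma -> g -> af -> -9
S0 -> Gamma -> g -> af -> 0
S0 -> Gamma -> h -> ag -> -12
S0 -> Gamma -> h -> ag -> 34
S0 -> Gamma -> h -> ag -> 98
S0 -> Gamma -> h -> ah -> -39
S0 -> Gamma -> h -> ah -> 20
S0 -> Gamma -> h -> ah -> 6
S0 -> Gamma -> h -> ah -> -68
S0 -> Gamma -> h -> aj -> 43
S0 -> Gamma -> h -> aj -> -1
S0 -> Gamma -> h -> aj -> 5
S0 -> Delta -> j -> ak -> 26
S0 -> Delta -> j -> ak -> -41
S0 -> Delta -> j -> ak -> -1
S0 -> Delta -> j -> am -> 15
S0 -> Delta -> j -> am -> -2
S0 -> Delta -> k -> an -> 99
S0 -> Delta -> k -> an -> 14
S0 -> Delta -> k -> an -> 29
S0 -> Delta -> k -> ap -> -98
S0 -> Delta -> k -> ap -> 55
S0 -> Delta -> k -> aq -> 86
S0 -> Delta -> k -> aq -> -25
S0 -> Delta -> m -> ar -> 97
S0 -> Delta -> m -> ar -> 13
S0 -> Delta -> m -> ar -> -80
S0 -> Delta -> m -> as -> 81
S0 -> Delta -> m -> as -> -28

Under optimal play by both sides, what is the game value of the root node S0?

n (MIN): min(-57, 16, -30) = -57
p (MIN): min(30, -23) = -23
q (MIN): min(15, -50) = -50
a (MAX): max(-57, -23, -50) = -23
r (MIN): min(28, -37, -43) = -43
s (MIN): min(20, -26) = -26
t (MIN): min(12, 10, 73) = 10
b (MAX): max(-43, -26, 10) = 10
Alpha (MIN): min(-23, 10) = -23
u (MIN): min(-30, -59) = -59
v (MIN): min(-26, -9, -87) = -87
w (MIN): min(47, -79, -61) = -79
c (MAX): max(-59, -87, -79) = -59
x (MIN): min(-90, 14, -6) = -90
y (MIN): min(-49, 59, 96) = -49
z (MIN): min(27, -57, 4) = -57
d (MAX): max(-90, -49, -57) = -49
Beta (MIN): min(-59, -49) = -59
aa (MIN): min(-95, -67, 55) = -95
ab (MIN): min(-57, 63, -86) = -86
e (MAX): max(-95, -86) = -86
ac (MIN): min(-98, 32) = -98
ad (MIN): min(-47, 55) = -47
f (MAX): max(-98, -47) = -47
ae (MIN): min(-14, 54) = -14
af (MIN): min(-9, 0) = -9
g (MAX): max(-14, -9) = -9
ag (MIN): min(-12, 34, 98) = -12
ah (MIN): min(-39, 20, 6, -68) = -68
aj (MIN): min(43, -1, 5) = -1
h (MAX): max(-12, -68, -1) = -1
Gamma (MIN): min(-86, -47, -9, -1) = -86
ak (MIN): min(26, -41, -1) = -41
am (MIN): min(15, -2) = -2
j (MAX): max(-41, -2) = -2
an (MIN): min(99, 14, 29) = 14
ap (MIN): min(-98, 55) = -98
aq (MIN): min(86, -25) = -25
k (MAX): max(14, -98, -25) = 14
ar (MIN): min(97, 13, -80) = -80
as (MIN): min(81, -28) = -28
m (MAX): max(-80, -28) = -28
Delta (MIN): min(-2, 14, -28) = -28
S0 (MAX): max(-23, -59, -86, -28) = -23

-23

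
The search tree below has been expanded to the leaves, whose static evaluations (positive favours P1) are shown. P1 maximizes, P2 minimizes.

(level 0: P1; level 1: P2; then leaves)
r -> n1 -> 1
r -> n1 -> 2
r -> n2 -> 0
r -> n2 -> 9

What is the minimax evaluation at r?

n1 (P2): min(1, 2) = 1
n2 (P2): min(0, 9) = 0
r (P1): max(1, 0) = 1

1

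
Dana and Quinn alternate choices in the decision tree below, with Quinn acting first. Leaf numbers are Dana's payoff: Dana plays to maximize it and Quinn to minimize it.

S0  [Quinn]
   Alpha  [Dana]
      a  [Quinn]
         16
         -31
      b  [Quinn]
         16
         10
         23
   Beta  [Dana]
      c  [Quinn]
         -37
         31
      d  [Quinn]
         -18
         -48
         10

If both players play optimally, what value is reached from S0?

-37

a (Quinn): min(16, -31) = -31
b (Quinn): min(16, 10, 23) = 10
Alpha (Dana): max(-31, 10) = 10
c (Quinn): min(-37, 31) = -37
d (Quinn): min(-18, -48, 10) = -48
Beta (Dana): max(-37, -48) = -37
S0 (Quinn): min(10, -37) = -37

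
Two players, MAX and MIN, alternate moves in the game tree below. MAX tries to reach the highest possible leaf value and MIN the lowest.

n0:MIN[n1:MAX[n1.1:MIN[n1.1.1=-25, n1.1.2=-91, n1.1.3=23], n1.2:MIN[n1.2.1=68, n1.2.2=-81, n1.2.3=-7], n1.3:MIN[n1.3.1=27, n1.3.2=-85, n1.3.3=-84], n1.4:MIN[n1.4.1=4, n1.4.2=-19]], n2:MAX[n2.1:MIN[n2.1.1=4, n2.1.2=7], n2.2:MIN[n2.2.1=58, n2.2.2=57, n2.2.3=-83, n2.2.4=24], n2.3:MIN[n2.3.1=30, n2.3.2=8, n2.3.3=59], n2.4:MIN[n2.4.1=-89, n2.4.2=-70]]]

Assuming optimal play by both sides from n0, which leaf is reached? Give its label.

n1.1 (MIN): min(-25, -91, 23) = -91
n1.2 (MIN): min(68, -81, -7) = -81
n1.3 (MIN): min(27, -85, -84) = -85
n1.4 (MIN): min(4, -19) = -19
n1 (MAX): max(-91, -81, -85, -19) = -19
n2.1 (MIN): min(4, 7) = 4
n2.2 (MIN): min(58, 57, -83, 24) = -83
n2.3 (MIN): min(30, 8, 59) = 8
n2.4 (MIN): min(-89, -70) = -89
n2 (MAX): max(4, -83, 8, -89) = 8
n0 (MIN): min(-19, 8) = -19
At n0, MIN picks n1 (lowest: -19).
At n1, MAX picks n1.4 (highest: -19).
At n1.4, MIN picks n1.4.2 (lowest: -19).
Terminal value -19.

n1.4.2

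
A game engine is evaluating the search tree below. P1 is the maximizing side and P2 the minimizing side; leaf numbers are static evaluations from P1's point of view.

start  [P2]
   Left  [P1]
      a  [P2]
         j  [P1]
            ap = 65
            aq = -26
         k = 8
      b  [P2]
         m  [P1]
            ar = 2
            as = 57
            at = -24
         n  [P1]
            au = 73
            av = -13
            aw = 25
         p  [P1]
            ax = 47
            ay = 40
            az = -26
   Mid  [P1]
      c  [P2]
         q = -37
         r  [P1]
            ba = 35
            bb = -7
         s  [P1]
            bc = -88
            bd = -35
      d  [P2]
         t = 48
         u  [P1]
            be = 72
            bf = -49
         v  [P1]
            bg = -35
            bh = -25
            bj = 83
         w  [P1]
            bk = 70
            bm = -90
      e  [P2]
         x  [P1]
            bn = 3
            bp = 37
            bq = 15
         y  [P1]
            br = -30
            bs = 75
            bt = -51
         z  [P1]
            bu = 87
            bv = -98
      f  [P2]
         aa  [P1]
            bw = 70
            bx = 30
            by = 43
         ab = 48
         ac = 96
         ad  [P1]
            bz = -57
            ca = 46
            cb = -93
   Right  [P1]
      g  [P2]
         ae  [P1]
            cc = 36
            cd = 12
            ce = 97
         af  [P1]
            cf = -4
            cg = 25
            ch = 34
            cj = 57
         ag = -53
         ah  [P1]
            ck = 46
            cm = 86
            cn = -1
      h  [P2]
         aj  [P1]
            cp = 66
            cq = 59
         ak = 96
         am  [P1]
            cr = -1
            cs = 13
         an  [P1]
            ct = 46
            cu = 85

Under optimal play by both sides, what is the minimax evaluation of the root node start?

j (P1): max(65, -26) = 65
a (P2): min(65, 8) = 8
m (P1): max(2, 57, -24) = 57
n (P1): max(73, -13, 25) = 73
p (P1): max(47, 40, -26) = 47
b (P2): min(57, 73, 47) = 47
Left (P1): max(8, 47) = 47
r (P1): max(35, -7) = 35
s (P1): max(-88, -35) = -35
c (P2): min(-37, 35, -35) = -37
u (P1): max(72, -49) = 72
v (P1): max(-35, -25, 83) = 83
w (P1): max(70, -90) = 70
d (P2): min(48, 72, 83, 70) = 48
x (P1): max(3, 37, 15) = 37
y (P1): max(-30, 75, -51) = 75
z (P1): max(87, -98) = 87
e (P2): min(37, 75, 87) = 37
aa (P1): max(70, 30, 43) = 70
ad (P1): max(-57, 46, -93) = 46
f (P2): min(70, 48, 96, 46) = 46
Mid (P1): max(-37, 48, 37, 46) = 48
ae (P1): max(36, 12, 97) = 97
af (P1): max(-4, 25, 34, 57) = 57
ah (P1): max(46, 86, -1) = 86
g (P2): min(97, 57, -53, 86) = -53
aj (P1): max(66, 59) = 66
am (P1): max(-1, 13) = 13
an (P1): max(46, 85) = 85
h (P2): min(66, 96, 13, 85) = 13
Right (P1): max(-53, 13) = 13
start (P2): min(47, 48, 13) = 13

13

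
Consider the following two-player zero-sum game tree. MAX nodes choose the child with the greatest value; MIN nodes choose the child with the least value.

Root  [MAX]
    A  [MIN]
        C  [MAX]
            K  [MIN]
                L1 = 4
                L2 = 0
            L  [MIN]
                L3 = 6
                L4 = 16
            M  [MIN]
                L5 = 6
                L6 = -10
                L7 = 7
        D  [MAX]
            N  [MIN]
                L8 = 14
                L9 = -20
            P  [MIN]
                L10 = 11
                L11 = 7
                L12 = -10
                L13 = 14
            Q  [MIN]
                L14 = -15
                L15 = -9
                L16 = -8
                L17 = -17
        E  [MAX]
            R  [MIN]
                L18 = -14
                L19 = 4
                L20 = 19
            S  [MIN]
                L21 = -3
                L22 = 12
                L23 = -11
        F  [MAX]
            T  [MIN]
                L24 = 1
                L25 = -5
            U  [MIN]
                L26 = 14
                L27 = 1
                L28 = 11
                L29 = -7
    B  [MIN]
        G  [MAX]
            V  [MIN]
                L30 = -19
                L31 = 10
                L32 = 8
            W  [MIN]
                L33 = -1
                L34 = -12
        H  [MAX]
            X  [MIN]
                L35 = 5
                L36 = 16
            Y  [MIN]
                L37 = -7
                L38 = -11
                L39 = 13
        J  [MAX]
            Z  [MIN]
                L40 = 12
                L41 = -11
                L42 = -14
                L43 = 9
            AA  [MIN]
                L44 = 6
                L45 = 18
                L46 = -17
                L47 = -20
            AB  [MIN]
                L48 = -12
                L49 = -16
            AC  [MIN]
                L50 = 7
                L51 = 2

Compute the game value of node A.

K (MIN): min(4, 0) = 0
L (MIN): min(6, 16) = 6
M (MIN): min(6, -10, 7) = -10
C (MAX): max(0, 6, -10) = 6
N (MIN): min(14, -20) = -20
P (MIN): min(11, 7, -10, 14) = -10
Q (MIN): min(-15, -9, -8, -17) = -17
D (MAX): max(-20, -10, -17) = -10
R (MIN): min(-14, 4, 19) = -14
S (MIN): min(-3, 12, -11) = -11
E (MAX): max(-14, -11) = -11
T (MIN): min(1, -5) = -5
U (MIN): min(14, 1, 11, -7) = -7
F (MAX): max(-5, -7) = -5
A (MIN): min(6, -10, -11, -5) = -11

-11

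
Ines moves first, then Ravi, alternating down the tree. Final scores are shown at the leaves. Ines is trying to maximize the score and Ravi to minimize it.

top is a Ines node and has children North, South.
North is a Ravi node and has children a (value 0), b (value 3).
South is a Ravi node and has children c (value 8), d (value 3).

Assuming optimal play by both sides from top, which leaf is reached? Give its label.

d

North (Ravi): min(0, 3) = 0
South (Ravi): min(8, 3) = 3
top (Ines): max(0, 3) = 3
At top, Ines picks South (highest: 3).
At South, Ravi picks d (lowest: 3).
Terminal value 3.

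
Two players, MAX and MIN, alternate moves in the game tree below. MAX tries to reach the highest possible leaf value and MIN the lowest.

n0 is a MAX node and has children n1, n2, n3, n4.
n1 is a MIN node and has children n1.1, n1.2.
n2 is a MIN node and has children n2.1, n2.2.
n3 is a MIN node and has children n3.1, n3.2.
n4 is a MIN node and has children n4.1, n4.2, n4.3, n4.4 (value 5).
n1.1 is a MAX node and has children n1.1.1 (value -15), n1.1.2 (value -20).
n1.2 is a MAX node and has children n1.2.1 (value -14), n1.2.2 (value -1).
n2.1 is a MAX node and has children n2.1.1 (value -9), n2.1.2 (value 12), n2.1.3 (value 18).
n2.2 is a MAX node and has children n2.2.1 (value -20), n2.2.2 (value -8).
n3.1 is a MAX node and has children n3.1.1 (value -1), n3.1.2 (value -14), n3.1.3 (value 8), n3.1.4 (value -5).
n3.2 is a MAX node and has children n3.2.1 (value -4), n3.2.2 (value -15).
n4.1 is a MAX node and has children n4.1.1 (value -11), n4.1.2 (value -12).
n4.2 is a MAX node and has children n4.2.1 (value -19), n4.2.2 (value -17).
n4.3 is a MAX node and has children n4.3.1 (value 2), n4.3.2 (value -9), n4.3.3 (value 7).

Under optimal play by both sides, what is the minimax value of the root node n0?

n1.1 (MAX): max(-15, -20) = -15
n1.2 (MAX): max(-14, -1) = -1
n1 (MIN): min(-15, -1) = -15
n2.1 (MAX): max(-9, 12, 18) = 18
n2.2 (MAX): max(-20, -8) = -8
n2 (MIN): min(18, -8) = -8
n3.1 (MAX): max(-1, -14, 8, -5) = 8
n3.2 (MAX): max(-4, -15) = -4
n3 (MIN): min(8, -4) = -4
n4.1 (MAX): max(-11, -12) = -11
n4.2 (MAX): max(-19, -17) = -17
n4.3 (MAX): max(2, -9, 7) = 7
n4 (MIN): min(-11, -17, 7, 5) = -17
n0 (MAX): max(-15, -8, -4, -17) = -4

-4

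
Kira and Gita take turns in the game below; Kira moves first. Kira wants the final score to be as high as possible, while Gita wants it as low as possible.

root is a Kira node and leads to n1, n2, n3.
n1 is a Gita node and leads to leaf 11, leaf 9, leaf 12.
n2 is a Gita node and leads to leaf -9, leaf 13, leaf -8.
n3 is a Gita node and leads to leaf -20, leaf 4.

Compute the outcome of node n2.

-9

n2 (Gita): min(-9, 13, -8) = -9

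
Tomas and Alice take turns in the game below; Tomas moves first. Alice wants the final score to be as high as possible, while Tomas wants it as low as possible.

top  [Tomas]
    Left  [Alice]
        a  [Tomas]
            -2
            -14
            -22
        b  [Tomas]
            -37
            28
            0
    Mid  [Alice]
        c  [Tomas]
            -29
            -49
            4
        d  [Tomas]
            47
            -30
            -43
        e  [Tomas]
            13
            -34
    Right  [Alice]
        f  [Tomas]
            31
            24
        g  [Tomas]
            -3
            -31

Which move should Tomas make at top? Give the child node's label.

a (Tomas): min(-2, -14, -22) = -22
b (Tomas): min(-37, 28, 0) = -37
Left (Alice): max(-22, -37) = -22
c (Tomas): min(-29, -49, 4) = -49
d (Tomas): min(47, -30, -43) = -43
e (Tomas): min(13, -34) = -34
Mid (Alice): max(-49, -43, -34) = -34
f (Tomas): min(31, 24) = 24
g (Tomas): min(-3, -31) = -31
Right (Alice): max(24, -31) = 24
top (Tomas): min(-22, -34, 24) = -34
Tomas at top wants the lowest of {Left=-22, Mid=-34, Right=24}, so chooses Mid.

Mid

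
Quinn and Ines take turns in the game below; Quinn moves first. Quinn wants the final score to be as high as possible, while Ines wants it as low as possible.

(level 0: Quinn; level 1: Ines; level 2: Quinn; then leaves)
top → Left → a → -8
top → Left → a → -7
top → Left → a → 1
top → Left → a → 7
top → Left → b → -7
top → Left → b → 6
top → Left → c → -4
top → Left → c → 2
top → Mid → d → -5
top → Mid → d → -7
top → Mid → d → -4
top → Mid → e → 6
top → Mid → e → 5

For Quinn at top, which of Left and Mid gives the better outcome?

a (Quinn): max(-8, -7, 1, 7) = 7
b (Quinn): max(-7, 6) = 6
c (Quinn): max(-4, 2) = 2
Left (Ines): min(7, 6, 2) = 2
d (Quinn): max(-5, -7, -4) = -4
e (Quinn): max(6, 5) = 6
Mid (Ines): min(-4, 6) = -4
Quinn prefers the higher value; Left=2, Mid=-4. Left is better since 2 > -4.

Left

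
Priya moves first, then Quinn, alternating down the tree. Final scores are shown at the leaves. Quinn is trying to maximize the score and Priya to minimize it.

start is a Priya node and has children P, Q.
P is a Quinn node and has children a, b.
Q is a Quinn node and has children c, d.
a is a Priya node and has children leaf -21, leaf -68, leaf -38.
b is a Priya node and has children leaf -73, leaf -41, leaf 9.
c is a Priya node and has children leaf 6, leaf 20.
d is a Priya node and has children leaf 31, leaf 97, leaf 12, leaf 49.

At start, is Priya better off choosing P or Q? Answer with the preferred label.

P

a (Priya): min(-21, -68, -38) = -68
b (Priya): min(-73, -41, 9) = -73
P (Quinn): max(-68, -73) = -68
c (Priya): min(6, 20) = 6
d (Priya): min(31, 97, 12, 49) = 12
Q (Quinn): max(6, 12) = 12
Priya prefers the lower value; P=-68, Q=12. P is better since -68 < 12.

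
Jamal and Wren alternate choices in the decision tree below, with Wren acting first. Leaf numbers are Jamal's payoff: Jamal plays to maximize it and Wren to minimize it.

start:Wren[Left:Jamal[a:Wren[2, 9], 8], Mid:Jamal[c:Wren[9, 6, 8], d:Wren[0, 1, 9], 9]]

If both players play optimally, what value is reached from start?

8

a (Wren): min(2, 9) = 2
Left (Jamal): max(2, 8) = 8
c (Wren): min(9, 6, 8) = 6
d (Wren): min(0, 1, 9) = 0
Mid (Jamal): max(6, 0, 9) = 9
start (Wren): min(8, 9) = 8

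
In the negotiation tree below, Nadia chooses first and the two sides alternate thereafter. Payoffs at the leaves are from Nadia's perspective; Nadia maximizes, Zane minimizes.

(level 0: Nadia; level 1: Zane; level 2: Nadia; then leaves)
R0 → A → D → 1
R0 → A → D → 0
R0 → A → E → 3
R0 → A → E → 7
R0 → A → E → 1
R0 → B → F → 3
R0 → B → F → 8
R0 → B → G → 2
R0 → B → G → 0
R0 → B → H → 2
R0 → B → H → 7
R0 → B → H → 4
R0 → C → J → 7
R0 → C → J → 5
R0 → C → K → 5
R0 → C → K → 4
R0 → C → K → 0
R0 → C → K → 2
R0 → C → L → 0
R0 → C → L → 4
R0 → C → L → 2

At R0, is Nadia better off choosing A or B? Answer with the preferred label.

B

D (Nadia): max(1, 0) = 1
E (Nadia): max(3, 7, 1) = 7
A (Zane): min(1, 7) = 1
F (Nadia): max(3, 8) = 8
G (Nadia): max(2, 0) = 2
H (Nadia): max(2, 7, 4) = 7
B (Zane): min(8, 2, 7) = 2
Nadia prefers the higher value; A=1, B=2. B is better since 2 > 1.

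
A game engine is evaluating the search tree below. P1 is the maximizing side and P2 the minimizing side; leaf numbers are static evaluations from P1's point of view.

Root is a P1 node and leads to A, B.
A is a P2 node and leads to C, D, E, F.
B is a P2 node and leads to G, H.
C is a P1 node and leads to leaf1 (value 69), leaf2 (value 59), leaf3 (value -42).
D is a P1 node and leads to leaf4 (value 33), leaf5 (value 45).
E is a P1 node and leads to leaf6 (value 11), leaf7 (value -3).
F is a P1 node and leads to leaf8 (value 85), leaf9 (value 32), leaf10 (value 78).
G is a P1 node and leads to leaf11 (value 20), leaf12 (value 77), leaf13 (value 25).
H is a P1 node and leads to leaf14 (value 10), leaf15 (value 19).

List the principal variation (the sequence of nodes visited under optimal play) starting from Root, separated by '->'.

Root -> B -> H -> leaf15

C (P1): max(69, 59, -42) = 69
D (P1): max(33, 45) = 45
E (P1): max(11, -3) = 11
F (P1): max(85, 32, 78) = 85
A (P2): min(69, 45, 11, 85) = 11
G (P1): max(20, 77, 25) = 77
H (P1): max(10, 19) = 19
B (P2): min(77, 19) = 19
Root (P1): max(11, 19) = 19
At Root, P1 picks B (highest: 19).
At B, P2 picks H (lowest: 19).
At H, P1 picks leaf15 (highest: 19).
Terminal value 19.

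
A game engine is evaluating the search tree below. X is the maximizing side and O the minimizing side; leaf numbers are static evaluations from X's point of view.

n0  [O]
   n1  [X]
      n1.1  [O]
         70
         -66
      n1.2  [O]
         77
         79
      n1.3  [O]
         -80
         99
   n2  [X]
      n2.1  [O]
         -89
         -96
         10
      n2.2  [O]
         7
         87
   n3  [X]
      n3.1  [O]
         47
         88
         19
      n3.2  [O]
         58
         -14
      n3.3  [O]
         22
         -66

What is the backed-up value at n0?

7

n1.1 (O): min(70, -66) = -66
n1.2 (O): min(77, 79) = 77
n1.3 (O): min(-80, 99) = -80
n1 (X): max(-66, 77, -80) = 77
n2.1 (O): min(-89, -96, 10) = -96
n2.2 (O): min(7, 87) = 7
n2 (X): max(-96, 7) = 7
n3.1 (O): min(47, 88, 19) = 19
n3.2 (O): min(58, -14) = -14
n3.3 (O): min(22, -66) = -66
n3 (X): max(19, -14, -66) = 19
n0 (O): min(77, 7, 19) = 7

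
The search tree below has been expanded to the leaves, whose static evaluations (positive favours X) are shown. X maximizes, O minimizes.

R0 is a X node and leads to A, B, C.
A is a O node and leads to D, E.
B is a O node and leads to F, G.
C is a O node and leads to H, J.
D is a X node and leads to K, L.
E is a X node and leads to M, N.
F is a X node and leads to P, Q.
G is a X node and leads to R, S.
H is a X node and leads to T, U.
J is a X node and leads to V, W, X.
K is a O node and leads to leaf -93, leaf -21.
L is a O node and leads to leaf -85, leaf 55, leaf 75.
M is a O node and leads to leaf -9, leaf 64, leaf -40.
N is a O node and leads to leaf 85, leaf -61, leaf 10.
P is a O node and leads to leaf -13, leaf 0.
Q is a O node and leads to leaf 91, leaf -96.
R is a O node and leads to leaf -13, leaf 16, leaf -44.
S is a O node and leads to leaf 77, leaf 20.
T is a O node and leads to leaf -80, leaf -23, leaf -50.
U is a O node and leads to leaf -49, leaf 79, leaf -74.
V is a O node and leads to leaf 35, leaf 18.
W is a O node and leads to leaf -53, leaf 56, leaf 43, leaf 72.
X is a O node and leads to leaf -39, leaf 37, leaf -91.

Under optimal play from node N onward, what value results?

-61

N (O): min(85, -61, 10) = -61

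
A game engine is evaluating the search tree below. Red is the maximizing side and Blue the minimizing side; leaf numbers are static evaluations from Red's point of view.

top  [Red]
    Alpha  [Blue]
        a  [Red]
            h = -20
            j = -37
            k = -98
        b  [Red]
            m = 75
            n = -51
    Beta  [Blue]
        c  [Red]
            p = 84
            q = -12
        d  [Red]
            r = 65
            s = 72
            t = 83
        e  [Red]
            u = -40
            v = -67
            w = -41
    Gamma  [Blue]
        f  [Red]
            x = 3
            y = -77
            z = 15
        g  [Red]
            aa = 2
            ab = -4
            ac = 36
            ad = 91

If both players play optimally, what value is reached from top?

a (Red): max(-20, -37, -98) = -20
b (Red): max(75, -51) = 75
Alpha (Blue): min(-20, 75) = -20
c (Red): max(84, -12) = 84
d (Red): max(65, 72, 83) = 83
e (Red): max(-40, -67, -41) = -40
Beta (Blue): min(84, 83, -40) = -40
f (Red): max(3, -77, 15) = 15
g (Red): max(2, -4, 36, 91) = 91
Gamma (Blue): min(15, 91) = 15
top (Red): max(-20, -40, 15) = 15

15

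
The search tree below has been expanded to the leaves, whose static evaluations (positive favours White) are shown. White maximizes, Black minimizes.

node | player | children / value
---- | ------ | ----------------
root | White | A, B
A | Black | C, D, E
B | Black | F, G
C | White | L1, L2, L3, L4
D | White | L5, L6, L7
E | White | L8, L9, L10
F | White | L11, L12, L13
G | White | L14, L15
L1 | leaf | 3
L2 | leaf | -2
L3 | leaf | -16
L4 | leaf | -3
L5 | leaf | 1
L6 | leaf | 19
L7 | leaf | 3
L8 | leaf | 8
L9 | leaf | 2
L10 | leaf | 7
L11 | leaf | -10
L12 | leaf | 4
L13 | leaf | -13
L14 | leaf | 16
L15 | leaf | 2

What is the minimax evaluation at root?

C (White): max(3, -2, -16, -3) = 3
D (White): max(1, 19, 3) = 19
E (White): max(8, 2, 7) = 8
A (Black): min(3, 19, 8) = 3
F (White): max(-10, 4, -13) = 4
G (White): max(16, 2) = 16
B (Black): min(4, 16) = 4
root (White): max(3, 4) = 4

4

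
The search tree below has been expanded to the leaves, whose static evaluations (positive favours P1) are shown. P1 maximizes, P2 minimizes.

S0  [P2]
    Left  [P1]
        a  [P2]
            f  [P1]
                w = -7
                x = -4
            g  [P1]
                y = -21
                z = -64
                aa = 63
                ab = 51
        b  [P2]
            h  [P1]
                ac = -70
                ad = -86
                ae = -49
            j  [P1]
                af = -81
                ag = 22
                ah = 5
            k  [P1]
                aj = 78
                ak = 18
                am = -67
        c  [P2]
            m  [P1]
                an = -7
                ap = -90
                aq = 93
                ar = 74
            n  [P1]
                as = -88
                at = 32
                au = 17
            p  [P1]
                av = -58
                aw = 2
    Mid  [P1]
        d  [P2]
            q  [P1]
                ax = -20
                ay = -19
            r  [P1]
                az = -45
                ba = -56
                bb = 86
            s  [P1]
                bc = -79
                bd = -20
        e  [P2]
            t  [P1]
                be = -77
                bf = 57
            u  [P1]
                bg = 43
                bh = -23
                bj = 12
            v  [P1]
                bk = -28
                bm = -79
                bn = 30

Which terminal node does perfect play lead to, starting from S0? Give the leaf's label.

aw

f (P1): max(-7, -4) = -4
g (P1): max(-21, -64, 63, 51) = 63
a (P2): min(-4, 63) = -4
h (P1): max(-70, -86, -49) = -49
j (P1): max(-81, 22, 5) = 22
k (P1): max(78, 18, -67) = 78
b (P2): min(-49, 22, 78) = -49
m (P1): max(-7, -90, 93, 74) = 93
n (P1): max(-88, 32, 17) = 32
p (P1): max(-58, 2) = 2
c (P2): min(93, 32, 2) = 2
Left (P1): max(-4, -49, 2) = 2
q (P1): max(-20, -19) = -19
r (P1): max(-45, -56, 86) = 86
s (P1): max(-79, -20) = -20
d (P2): min(-19, 86, -20) = -20
t (P1): max(-77, 57) = 57
u (P1): max(43, -23, 12) = 43
v (P1): max(-28, -79, 30) = 30
e (P2): min(57, 43, 30) = 30
Mid (P1): max(-20, 30) = 30
S0 (P2): min(2, 30) = 2
At S0, P2 picks Left (lowest: 2).
At Left, P1 picks c (highest: 2).
At c, P2 picks p (lowest: 2).
At p, P1 picks aw (highest: 2).
Terminal value 2.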